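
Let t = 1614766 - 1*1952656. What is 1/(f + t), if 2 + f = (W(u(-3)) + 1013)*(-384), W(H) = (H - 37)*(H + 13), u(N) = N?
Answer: -1/573284 ≈ -1.7443e-6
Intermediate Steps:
W(H) = (-37 + H)*(13 + H)
t = -337890 (t = 1614766 - 1952656 = -337890)
f = -235394 (f = -2 + ((-481 + (-3)² - 24*(-3)) + 1013)*(-384) = -2 + ((-481 + 9 + 72) + 1013)*(-384) = -2 + (-400 + 1013)*(-384) = -2 + 613*(-384) = -2 - 235392 = -235394)
1/(f + t) = 1/(-235394 - 337890) = 1/(-573284) = -1/573284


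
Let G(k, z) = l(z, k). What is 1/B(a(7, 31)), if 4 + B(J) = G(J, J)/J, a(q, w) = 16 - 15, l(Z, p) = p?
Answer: -1/3 ≈ -0.33333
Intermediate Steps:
G(k, z) = k
a(q, w) = 1
B(J) = -3 (B(J) = -4 + J/J = -4 + 1 = -3)
1/B(a(7, 31)) = 1/(-3) = -1/3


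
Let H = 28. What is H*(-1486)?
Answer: -41608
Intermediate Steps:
H*(-1486) = 28*(-1486) = -41608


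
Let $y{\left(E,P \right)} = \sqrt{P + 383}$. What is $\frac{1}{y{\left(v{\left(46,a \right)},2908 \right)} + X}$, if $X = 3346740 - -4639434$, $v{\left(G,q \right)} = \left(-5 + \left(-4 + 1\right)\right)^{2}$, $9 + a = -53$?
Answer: $\frac{2662058}{21259658384995} - \frac{\sqrt{3291}}{63778975154985} \approx 1.2522 \cdot 10^{-7}$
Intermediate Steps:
$a = -62$ ($a = -9 - 53 = -62$)
$v{\left(G,q \right)} = 64$ ($v{\left(G,q \right)} = \left(-5 - 3\right)^{2} = \left(-8\right)^{2} = 64$)
$y{\left(E,P \right)} = \sqrt{383 + P}$
$X = 7986174$ ($X = 3346740 + 4639434 = 7986174$)
$\frac{1}{y{\left(v{\left(46,a \right)},2908 \right)} + X} = \frac{1}{\sqrt{383 + 2908} + 7986174} = \frac{1}{\sqrt{3291} + 7986174} = \frac{1}{7986174 + \sqrt{3291}}$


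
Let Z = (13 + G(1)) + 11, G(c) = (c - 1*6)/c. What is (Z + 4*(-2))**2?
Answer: 121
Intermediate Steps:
G(c) = (-6 + c)/c (G(c) = (c - 6)/c = (-6 + c)/c)
Z = 19 (Z = (13 + (-6 + 1)/1) + 11 = (13 + 1*(-5)) + 11 = (13 - 5) + 11 = 8 + 11 = 19)
(Z + 4*(-2))**2 = (19 + 4*(-2))**2 = (19 - 8)**2 = 11**2 = 121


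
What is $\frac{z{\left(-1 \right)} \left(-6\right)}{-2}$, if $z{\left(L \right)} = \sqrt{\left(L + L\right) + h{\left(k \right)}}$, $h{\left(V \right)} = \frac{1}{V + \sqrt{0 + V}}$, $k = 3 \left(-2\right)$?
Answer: $3 \sqrt{\frac{13 - 2 i \sqrt{6}}{-6 + i \sqrt{6}}} \approx 0.059756 - 4.392 i$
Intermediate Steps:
$k = -6$
$h{\left(V \right)} = \frac{1}{V + \sqrt{V}}$
$z{\left(L \right)} = \sqrt{\frac{1}{-6 + i \sqrt{6}} + 2 L}$ ($z{\left(L \right)} = \sqrt{\left(L + L\right) + \frac{1}{-6 + \sqrt{-6}}} = \sqrt{2 L + \frac{1}{-6 + i \sqrt{6}}} = \sqrt{\frac{1}{-6 + i \sqrt{6}} + 2 L}$)
$\frac{z{\left(-1 \right)} \left(-6\right)}{-2} = \frac{\sqrt{\frac{-1 + 2 \left(-1\right) \left(6 - i \sqrt{6}\right)}{6 - i \sqrt{6}}} \left(-6\right)}{-2} = \sqrt{\frac{-1 - \left(12 - 2 i \sqrt{6}\right)}{6 - i \sqrt{6}}} \left(-6\right) \left(- \frac{1}{2}\right) = \sqrt{\frac{-13 + 2 i \sqrt{6}}{6 - i \sqrt{6}}} \left(-6\right) \left(- \frac{1}{2}\right) = - 6 \sqrt{\frac{-13 + 2 i \sqrt{6}}{6 - i \sqrt{6}}} \left(- \frac{1}{2}\right) = 3 \sqrt{\frac{-13 + 2 i \sqrt{6}}{6 - i \sqrt{6}}}$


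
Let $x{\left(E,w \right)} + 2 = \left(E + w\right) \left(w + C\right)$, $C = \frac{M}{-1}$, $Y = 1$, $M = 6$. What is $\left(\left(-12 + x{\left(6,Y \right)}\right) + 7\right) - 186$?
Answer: $-228$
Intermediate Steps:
$C = -6$ ($C = \frac{6}{-1} = 6 \left(-1\right) = -6$)
$x{\left(E,w \right)} = -2 + \left(-6 + w\right) \left(E + w\right)$ ($x{\left(E,w \right)} = -2 + \left(E + w\right) \left(w - 6\right) = -2 + \left(E + w\right) \left(-6 + w\right) = -2 + \left(-6 + w\right) \left(E + w\right)$)
$\left(\left(-12 + x{\left(6,Y \right)}\right) + 7\right) - 186 = \left(\left(-12 - \left(38 - 1\right)\right) + 7\right) - 186 = \left(\left(-12 - 37\right) + 7\right) - 186 = \left(-49 + 7\right) - 186 = -42 - 186 = -228$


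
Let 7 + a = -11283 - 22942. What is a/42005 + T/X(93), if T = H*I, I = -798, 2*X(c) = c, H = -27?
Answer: 19428988/42005 ≈ 462.54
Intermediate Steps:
X(c) = c/2
a = -34232 (a = -7 + (-11283 - 22942) = -7 - 34225 = -34232)
T = 21546 (T = -27*(-798) = 21546)
a/42005 + T/X(93) = -34232/42005 + 21546/(((1/2)*93)) = -34232*1/42005 + 21546/(93/2) = -34232/42005 + 21546*(2/93) = -34232/42005 + 14364/31 = 19428988/42005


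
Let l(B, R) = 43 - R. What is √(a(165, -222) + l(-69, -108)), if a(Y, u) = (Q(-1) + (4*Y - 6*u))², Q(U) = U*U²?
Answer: 2*√991058 ≈ 1991.0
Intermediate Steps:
Q(U) = U³
a(Y, u) = (-1 - 6*u + 4*Y)² (a(Y, u) = ((-1)³ + (4*Y - 6*u))² = (-1 + (-6*u + 4*Y))² = (-1 - 6*u + 4*Y)²)
√(a(165, -222) + l(-69, -108)) = √((-1 - 6*(-222) + 4*165)² + (43 - 1*(-108))) = √((-1 + 1332 + 660)² + (43 + 108)) = √(1991² + 151) = √(3964081 + 151) = √3964232 = 2*√991058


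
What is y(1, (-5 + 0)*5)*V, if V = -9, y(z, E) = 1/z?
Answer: -9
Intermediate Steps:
y(1, (-5 + 0)*5)*V = -9/1 = 1*(-9) = -9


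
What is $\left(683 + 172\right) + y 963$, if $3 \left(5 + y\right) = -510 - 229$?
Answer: $-241179$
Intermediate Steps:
$y = - \frac{754}{3}$ ($y = -5 + \frac{-510 - 229}{3} = -5 + \frac{1}{3} \left(-739\right) = -5 - \frac{739}{3} = - \frac{754}{3} \approx -251.33$)
$\left(683 + 172\right) + y 963 = \left(683 + 172\right) - 242034 = 855 - 242034 = -241179$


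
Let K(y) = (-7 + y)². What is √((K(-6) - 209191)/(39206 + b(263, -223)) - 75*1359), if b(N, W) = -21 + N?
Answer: I*√9913643403441/9862 ≈ 319.27*I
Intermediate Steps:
√((K(-6) - 209191)/(39206 + b(263, -223)) - 75*1359) = √(((-7 - 6)² - 209191)/(39206 + (-21 + 263)) - 75*1359) = √(((-13)² - 209191)/(39206 + 242) - 101925) = √((169 - 209191)/39448 - 101925) = √(-209022*1/39448 - 101925) = √(-104511/19724 - 101925) = √(-2010473211/19724) = I*√9913643403441/9862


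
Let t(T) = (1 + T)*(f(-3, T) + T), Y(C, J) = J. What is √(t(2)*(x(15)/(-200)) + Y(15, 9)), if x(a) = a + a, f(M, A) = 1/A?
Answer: 3*√14/4 ≈ 2.8062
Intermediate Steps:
f(M, A) = 1/A
x(a) = 2*a
t(T) = (1 + T)*(T + 1/T) (t(T) = (1 + T)*(1/T + T) = (1 + T)*(T + 1/T))
√(t(2)*(x(15)/(-200)) + Y(15, 9)) = √((1 + 2 + 1/2 + 2²)*((2*15)/(-200)) + 9) = √((1 + 2 + ½ + 4)*(30*(-1/200)) + 9) = √((15/2)*(-3/20) + 9) = √(-9/8 + 9) = √(63/8) = 3*√14/4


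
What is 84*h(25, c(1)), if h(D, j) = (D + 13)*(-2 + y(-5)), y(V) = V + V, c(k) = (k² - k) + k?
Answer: -38304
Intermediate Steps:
c(k) = k²
y(V) = 2*V
h(D, j) = -156 - 12*D (h(D, j) = (D + 13)*(-2 + 2*(-5)) = (13 + D)*(-2 - 10) = (13 + D)*(-12) = -156 - 12*D)
84*h(25, c(1)) = 84*(-156 - 12*25) = 84*(-156 - 300) = 84*(-456) = -38304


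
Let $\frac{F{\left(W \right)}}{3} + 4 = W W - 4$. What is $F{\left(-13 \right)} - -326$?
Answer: $809$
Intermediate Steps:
$F{\left(W \right)} = -24 + 3 W^{2}$ ($F{\left(W \right)} = -12 + 3 \left(W W - 4\right) = -12 + 3 \left(W^{2} - 4\right) = -12 + 3 \left(-4 + W^{2}\right) = -12 + \left(-12 + 3 W^{2}\right) = -24 + 3 W^{2}$)
$F{\left(-13 \right)} - -326 = \left(-24 + 3 \left(-13\right)^{2}\right) - -326 = \left(-24 + 3 \cdot 169\right) + 326 = \left(-24 + 507\right) + 326 = 483 + 326 = 809$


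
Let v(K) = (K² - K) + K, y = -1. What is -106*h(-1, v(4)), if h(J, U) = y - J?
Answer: 0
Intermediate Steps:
v(K) = K²
h(J, U) = -1 - J
-106*h(-1, v(4)) = -106*(-1 - 1*(-1)) = -106*(-1 + 1) = -106*0 = 0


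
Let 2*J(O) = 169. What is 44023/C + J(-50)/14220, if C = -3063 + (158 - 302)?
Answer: -417157379/30402360 ≈ -13.721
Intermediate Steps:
J(O) = 169/2 (J(O) = (½)*169 = 169/2)
C = -3207 (C = -3063 - 144 = -3207)
44023/C + J(-50)/14220 = 44023/(-3207) + (169/2)/14220 = 44023*(-1/3207) + (169/2)*(1/14220) = -44023/3207 + 169/28440 = -417157379/30402360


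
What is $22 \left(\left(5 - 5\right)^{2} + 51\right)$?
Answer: $1122$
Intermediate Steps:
$22 \left(\left(5 - 5\right)^{2} + 51\right) = 22 \left(0^{2} + 51\right) = 22 \left(0 + 51\right) = 22 \cdot 51 = 1122$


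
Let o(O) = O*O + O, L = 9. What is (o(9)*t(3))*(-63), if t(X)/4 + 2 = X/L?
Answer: 37800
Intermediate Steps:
o(O) = O + O² (o(O) = O² + O = O + O²)
t(X) = -8 + 4*X/9 (t(X) = -8 + 4*(X/9) = -8 + 4*X/9)
(o(9)*t(3))*(-63) = ((9*(1 + 9))*(-8 + (4/9)*3))*(-63) = ((9*10)*(-8 + 4/3))*(-63) = (90*(-20/3))*(-63) = -600*(-63) = 37800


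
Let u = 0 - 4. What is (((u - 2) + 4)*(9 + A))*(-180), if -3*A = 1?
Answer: 3120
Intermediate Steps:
A = -1/3 (A = -1/3*1 = -1/3 ≈ -0.33333)
u = -4
(((u - 2) + 4)*(9 + A))*(-180) = (((-4 - 2) + 4)*(9 - 1/3))*(-180) = ((-6 + 4)*(26/3))*(-180) = -2*26/3*(-180) = -52/3*(-180) = 3120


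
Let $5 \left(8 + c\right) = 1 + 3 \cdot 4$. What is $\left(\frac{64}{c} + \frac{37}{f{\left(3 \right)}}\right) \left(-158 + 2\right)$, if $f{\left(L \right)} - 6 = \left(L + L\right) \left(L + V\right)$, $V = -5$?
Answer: $\frac{25298}{9} \approx 2810.9$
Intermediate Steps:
$f{\left(L \right)} = 6 + 2 L \left(-5 + L\right)$ ($f{\left(L \right)} = 6 + \left(L + L\right) \left(L - 5\right) = 6 + 2 L \left(-5 + L\right)$)
$c = - \frac{27}{5}$ ($c = -8 + \frac{1 + 3 \cdot 4}{5} = -8 + \frac{1 + 12}{5} = -8 + \frac{1}{5} \cdot 13 = -8 + \frac{13}{5} = - \frac{27}{5} \approx -5.4$)
$\left(\frac{64}{c} + \frac{37}{f{\left(3 \right)}}\right) \left(-158 + 2\right) = \left(\frac{64}{- \frac{27}{5}} + \frac{37}{6 - 30 + 2 \cdot 3^{2}}\right) \left(-158 + 2\right) = \left(64 \left(- \frac{5}{27}\right) + \frac{37}{6 - 30 + 2 \cdot 9}\right) \left(-156\right) = \left(- \frac{320}{27} + \frac{37}{6 - 30 + 18}\right) \left(-156\right) = \left(- \frac{320}{27} + \frac{37}{-6}\right) \left(-156\right) = \left(- \frac{320}{27} + 37 \left(- \frac{1}{6}\right)\right) \left(-156\right) = \left(- \frac{320}{27} - \frac{37}{6}\right) \left(-156\right) = \left(- \frac{973}{54}\right) \left(-156\right) = \frac{25298}{9}$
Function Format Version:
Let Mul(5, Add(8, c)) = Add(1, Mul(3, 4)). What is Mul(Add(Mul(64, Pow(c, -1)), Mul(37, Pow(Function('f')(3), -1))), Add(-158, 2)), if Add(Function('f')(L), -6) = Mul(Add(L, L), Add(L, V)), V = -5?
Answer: Rational(25298, 9) ≈ 2810.9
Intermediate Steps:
Function('f')(L) = Add(6, Mul(2, L, Add(-5, L))) (Function('f')(L) = Add(6, Mul(Add(L, L), Add(L, -5))) = Add(6, Mul(Mul(2, L), Add(-5, L))) = Add(6, Mul(2, L, Add(-5, L))))
c = Rational(-27, 5) (c = Add(-8, Mul(Rational(1, 5), Add(1, Mul(3, 4)))) = Add(-8, Mul(Rational(1, 5), Add(1, 12))) = Add(-8, Mul(Rational(1, 5), 13)) = Add(-8, Rational(13, 5)) = Rational(-27, 5) ≈ -5.4000)
Mul(Add(Mul(64, Pow(c, -1)), Mul(37, Pow(Function('f')(3), -1))), Add(-158, 2)) = Mul(Add(Mul(64, Pow(Rational(-27, 5), -1)), Mul(37, Pow(Add(6, Mul(-10, 3), Mul(2, Pow(3, 2))), -1))), Add(-158, 2)) = Mul(Add(Mul(64, Rational(-5, 27)), Mul(37, Pow(Add(6, -30, Mul(2, 9)), -1))), -156) = Mul(Add(Rational(-320, 27), Mul(37, Pow(Add(6, -30, 18), -1))), -156) = Mul(Add(Rational(-320, 27), Mul(37, Pow(-6, -1))), -156) = Mul(Add(Rational(-320, 27), Mul(37, Rational(-1, 6))), -156) = Mul(Add(Rational(-320, 27), Rational(-37, 6)), -156) = Mul(Rational(-973, 54), -156) = Rational(25298, 9)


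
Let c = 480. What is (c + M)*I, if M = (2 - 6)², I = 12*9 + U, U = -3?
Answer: 52080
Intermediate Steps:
I = 105 (I = 12*9 - 3 = 108 - 3 = 105)
M = 16 (M = (-4)² = 16)
(c + M)*I = (480 + 16)*105 = 496*105 = 52080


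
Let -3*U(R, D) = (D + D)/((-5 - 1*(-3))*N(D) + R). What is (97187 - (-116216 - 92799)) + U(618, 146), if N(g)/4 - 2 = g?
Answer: 259965644/849 ≈ 3.0620e+5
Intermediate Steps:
N(g) = 8 + 4*g
U(R, D) = -2*D/(3*(-16 + R - 8*D)) (U(R, D) = -(D + D)/(3*((-5 - 1*(-3))*(8 + 4*D) + R)) = -2*D/(3*((-5 + 3)*(8 + 4*D) + R)) = -2*D/(3*(-2*(8 + 4*D) + R)) = -2*D/(3*((-16 - 8*D) + R)) = -2*D/(3*(-16 + R - 8*D)))
(97187 - (-116216 - 92799)) + U(618, 146) = (97187 - (-116216 - 92799)) + (⅔)*146/(16 - 1*618 + 8*146) = (97187 - 1*(-209015)) + (⅔)*146/(16 - 618 + 1168) = (97187 + 209015) + (⅔)*146/566 = 306202 + (⅔)*146*(1/566) = 306202 + 146/849 = 259965644/849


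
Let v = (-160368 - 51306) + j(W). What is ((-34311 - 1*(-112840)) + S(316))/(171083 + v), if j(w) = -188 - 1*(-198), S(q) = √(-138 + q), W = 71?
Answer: -78529/40581 - √178/40581 ≈ -1.9354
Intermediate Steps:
j(w) = 10 (j(w) = -188 + 198 = 10)
v = -211664 (v = (-160368 - 51306) + 10 = -211674 + 10 = -211664)
((-34311 - 1*(-112840)) + S(316))/(171083 + v) = ((-34311 - 1*(-112840)) + √(-138 + 316))/(171083 - 211664) = ((-34311 + 112840) + √178)/(-40581) = (78529 + √178)*(-1/40581) = -78529/40581 - √178/40581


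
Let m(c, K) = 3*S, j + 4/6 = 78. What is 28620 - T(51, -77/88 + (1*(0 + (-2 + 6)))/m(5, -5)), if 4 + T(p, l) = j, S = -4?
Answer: 85640/3 ≈ 28547.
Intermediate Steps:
j = 232/3 (j = -2/3 + 78 = 232/3 ≈ 77.333)
m(c, K) = -12 (m(c, K) = 3*(-4) = -12)
T(p, l) = 220/3 (T(p, l) = -4 + 232/3 = 220/3)
28620 - T(51, -77/88 + (1*(0 + (-2 + 6)))/m(5, -5)) = 28620 - 1*220/3 = 28620 - 220/3 = 85640/3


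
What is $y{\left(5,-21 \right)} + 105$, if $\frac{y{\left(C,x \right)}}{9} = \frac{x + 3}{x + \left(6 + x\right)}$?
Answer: $\frac{219}{2} \approx 109.5$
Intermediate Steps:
$y{\left(C,x \right)} = \frac{9 \left(3 + x\right)}{6 + 2 x}$ ($y{\left(C,x \right)} = 9 \frac{x + 3}{x + \left(6 + x\right)} = 9 \frac{3 + x}{6 + 2 x} = \frac{9 \left(3 + x\right)}{6 + 2 x}$)
$y{\left(5,-21 \right)} + 105 = \frac{9}{2} + 105 = \frac{219}{2}$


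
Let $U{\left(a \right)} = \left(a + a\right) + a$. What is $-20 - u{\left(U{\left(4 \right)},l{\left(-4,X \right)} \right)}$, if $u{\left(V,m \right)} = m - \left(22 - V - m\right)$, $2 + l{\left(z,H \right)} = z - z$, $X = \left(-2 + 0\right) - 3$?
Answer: $-6$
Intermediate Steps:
$X = -5$ ($X = -2 - 3 = -5$)
$U{\left(a \right)} = 3 a$ ($U{\left(a \right)} = 2 a + a = 3 a$)
$l{\left(z,H \right)} = -2$ ($l{\left(z,H \right)} = -2 + \left(z - z\right) = -2 + 0 = -2$)
$u{\left(V,m \right)} = -22 + V + 2 m$ ($u{\left(V,m \right)} = m + \left(-22 + V + m\right) = -22 + V + 2 m$)
$-20 - u{\left(U{\left(4 \right)},l{\left(-4,X \right)} \right)} = -20 - \left(-22 + 3 \cdot 4 + 2 \left(-2\right)\right) = -20 - \left(-22 + 12 - 4\right) = -20 - -14 = -20 + 14 = -6$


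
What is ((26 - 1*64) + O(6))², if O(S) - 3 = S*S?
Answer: 1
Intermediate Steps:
O(S) = 3 + S² (O(S) = 3 + S*S = 3 + S²)
((26 - 1*64) + O(6))² = ((26 - 1*64) + (3 + 6²))² = ((26 - 64) + (3 + 36))² = (-38 + 39)² = 1² = 1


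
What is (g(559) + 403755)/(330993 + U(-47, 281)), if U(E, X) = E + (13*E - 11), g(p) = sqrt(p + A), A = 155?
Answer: 134585/110108 + sqrt(714)/330324 ≈ 1.2224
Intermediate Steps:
g(p) = sqrt(155 + p) (g(p) = sqrt(p + 155) = sqrt(155 + p))
U(E, X) = -11 + 14*E (U(E, X) = E + (-11 + 13*E) = -11 + 14*E)
(g(559) + 403755)/(330993 + U(-47, 281)) = (sqrt(155 + 559) + 403755)/(330993 + (-11 + 14*(-47))) = (sqrt(714) + 403755)/(330993 + (-11 - 658)) = (403755 + sqrt(714))/(330993 - 669) = (403755 + sqrt(714))/330324 = (403755 + sqrt(714))*(1/330324) = 134585/110108 + sqrt(714)/330324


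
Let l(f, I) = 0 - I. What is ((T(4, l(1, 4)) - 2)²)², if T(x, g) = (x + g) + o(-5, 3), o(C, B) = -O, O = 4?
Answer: 1296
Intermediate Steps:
l(f, I) = -I
o(C, B) = -4 (o(C, B) = -1*4 = -4)
T(x, g) = -4 + g + x (T(x, g) = (x + g) - 4 = (g + x) - 4 = -4 + g + x)
((T(4, l(1, 4)) - 2)²)² = (((-4 - 1*4 + 4) - 2)²)² = (((-4 - 4 + 4) - 2)²)² = ((-4 - 2)²)² = ((-6)²)² = 36² = 1296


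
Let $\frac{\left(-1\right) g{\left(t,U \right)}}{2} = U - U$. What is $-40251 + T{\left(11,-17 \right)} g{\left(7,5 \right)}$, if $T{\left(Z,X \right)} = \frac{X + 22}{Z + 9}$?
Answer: $-40251$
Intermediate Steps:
$g{\left(t,U \right)} = 0$ ($g{\left(t,U \right)} = - 2 \left(U - U\right) = \left(-2\right) 0 = 0$)
$T{\left(Z,X \right)} = \frac{22 + X}{9 + Z}$
$-40251 + T{\left(11,-17 \right)} g{\left(7,5 \right)} = -40251 + \frac{22 - 17}{9 + 11} \cdot 0 = -40251 + \frac{1}{20} \cdot 5 \cdot 0 = -40251 + \frac{1}{4} \cdot 0 = -40251 + 0 = -40251$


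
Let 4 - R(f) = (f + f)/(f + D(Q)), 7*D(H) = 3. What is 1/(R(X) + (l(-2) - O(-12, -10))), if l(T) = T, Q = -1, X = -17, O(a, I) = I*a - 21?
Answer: -58/5745 ≈ -0.010096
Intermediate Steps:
O(a, I) = -21 + I*a
D(H) = 3/7 (D(H) = (1/7)*3 = 3/7)
R(f) = 4 - 2*f/(3/7 + f) (R(f) = 4 - (f + f)/(f + 3/7) = 4 - 2*f/(3/7 + f))
1/(R(X) + (l(-2) - O(-12, -10))) = 1/(2*(6 + 7*(-17))/(3 + 7*(-17)) + (-2 - (-21 - 10*(-12)))) = 1/(2*(6 - 119)/(3 - 119) + (-2 - (-21 + 120))) = 1/(2*(-113)/(-116) + (-2 - 1*99)) = 1/(2*(-1/116)*(-113) + (-2 - 99)) = 1/(113/58 - 101) = 1/(-5745/58) = -58/5745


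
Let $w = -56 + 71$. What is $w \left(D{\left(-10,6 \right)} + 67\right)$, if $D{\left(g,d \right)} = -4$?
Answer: $945$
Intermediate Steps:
$w = 15$
$w \left(D{\left(-10,6 \right)} + 67\right) = 15 \left(-4 + 67\right) = 15 \cdot 63 = 945$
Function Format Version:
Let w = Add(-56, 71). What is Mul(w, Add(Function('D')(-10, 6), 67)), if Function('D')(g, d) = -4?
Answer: 945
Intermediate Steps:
w = 15
Mul(w, Add(Function('D')(-10, 6), 67)) = Mul(15, Add(-4, 67)) = Mul(15, 63) = 945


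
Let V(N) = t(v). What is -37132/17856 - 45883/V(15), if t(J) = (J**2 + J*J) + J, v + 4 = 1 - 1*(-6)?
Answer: -68338885/31248 ≈ -2187.0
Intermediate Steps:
v = 3 (v = -4 + (1 - 1*(-6)) = -4 + (1 + 6) = -4 + 7 = 3)
t(J) = J + 2*J**2 (t(J) = (J**2 + J**2) + J = 2*J**2 + J = J + 2*J**2)
V(N) = 21 (V(N) = 3*(1 + 2*3) = 3*(1 + 6) = 3*7 = 21)
-37132/17856 - 45883/V(15) = -37132/17856 - 45883/21 = -37132*1/17856 - 45883*1/21 = -9283/4464 - 45883/21 = -68338885/31248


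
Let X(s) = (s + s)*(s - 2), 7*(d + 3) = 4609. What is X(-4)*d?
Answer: 220224/7 ≈ 31461.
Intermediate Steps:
d = 4588/7 (d = -3 + (⅐)*4609 = -3 + 4609/7 = 4588/7 ≈ 655.43)
X(s) = 2*s*(-2 + s) (X(s) = (2*s)*(-2 + s) = 2*s*(-2 + s))
X(-4)*d = (2*(-4)*(-2 - 4))*(4588/7) = (2*(-4)*(-6))*(4588/7) = 48*(4588/7) = 220224/7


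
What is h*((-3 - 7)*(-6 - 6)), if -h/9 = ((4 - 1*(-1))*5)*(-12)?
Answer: 324000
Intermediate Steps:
h = 2700 (h = -9*(4 - 1*(-1))*5*(-12) = -9*(4 + 1)*5*(-12) = -9*5*5*(-12) = -225*(-12) = -9*(-300) = 2700)
h*((-3 - 7)*(-6 - 6)) = 2700*((-3 - 7)*(-6 - 6)) = 2700*(-10*(-12)) = 2700*120 = 324000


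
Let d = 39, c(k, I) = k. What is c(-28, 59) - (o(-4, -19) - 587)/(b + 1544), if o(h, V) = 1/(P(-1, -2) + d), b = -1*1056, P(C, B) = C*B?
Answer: -268079/10004 ≈ -26.797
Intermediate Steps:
P(C, B) = B*C
b = -1056
o(h, V) = 1/41 (o(h, V) = 1/(-2*(-1) + 39) = 1/(2 + 39) = 1/41)
c(-28, 59) - (o(-4, -19) - 587)/(b + 1544) = -28 - (1/41 - 587)/(-1056 + 1544) = -28 - (-24066)/(41*488) = -28 - 1*(-12033/10004) = -28 + 12033/10004 = -268079/10004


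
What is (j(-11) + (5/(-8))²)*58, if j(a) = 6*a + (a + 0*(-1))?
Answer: -142187/32 ≈ -4443.3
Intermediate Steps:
j(a) = 7*a (j(a) = 6*a + (a + 0) = 6*a + a = 7*a)
(j(-11) + (5/(-8))²)*58 = (7*(-11) + (5/(-8))²)*58 = (-77 + (5*(-⅛))²)*58 = (-77 + (-5/8)²)*58 = (-77 + 25/64)*58 = -4903/64*58 = -142187/32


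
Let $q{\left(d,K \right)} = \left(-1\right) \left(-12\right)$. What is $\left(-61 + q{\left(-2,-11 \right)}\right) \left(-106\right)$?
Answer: $5194$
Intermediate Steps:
$q{\left(d,K \right)} = 12$
$\left(-61 + q{\left(-2,-11 \right)}\right) \left(-106\right) = \left(-61 + 12\right) \left(-106\right) = \left(-49\right) \left(-106\right) = 5194$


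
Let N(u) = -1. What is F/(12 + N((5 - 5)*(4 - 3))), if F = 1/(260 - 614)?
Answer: -1/3894 ≈ -0.00025681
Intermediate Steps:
F = -1/354 (F = 1/(-354) = -1/354 ≈ -0.0028249)
F/(12 + N((5 - 5)*(4 - 3))) = -1/354/(12 - 1) = -1/354/11 = (1/11)*(-1/354) = -1/3894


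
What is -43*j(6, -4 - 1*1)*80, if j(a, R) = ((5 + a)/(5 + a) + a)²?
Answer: -168560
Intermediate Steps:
j(a, R) = (1 + a)²
-43*j(6, -4 - 1*1)*80 = -43*(1 + 6² + 2*6)*80 = -43*(1 + 36 + 12)*80 = -43*49*80 = -2107*80 = -168560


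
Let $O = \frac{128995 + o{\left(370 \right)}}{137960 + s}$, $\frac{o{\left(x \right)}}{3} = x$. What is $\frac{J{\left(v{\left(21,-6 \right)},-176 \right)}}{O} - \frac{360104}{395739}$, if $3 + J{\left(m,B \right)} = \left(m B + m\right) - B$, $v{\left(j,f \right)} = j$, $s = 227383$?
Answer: $- \frac{506367669447374}{51487622595} \approx -9834.8$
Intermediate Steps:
$o{\left(x \right)} = 3 x$
$O = \frac{130105}{365343}$ ($O = \frac{128995 + 3 \cdot 370}{137960 + 227383} = \frac{128995 + 1110}{365343} = 130105 \cdot \frac{1}{365343} = \frac{130105}{365343} \approx 0.35612$)
$J{\left(m,B \right)} = -3 + m - B + B m$ ($J{\left(m,B \right)} = -3 - \left(B - m - m B\right) = -3 - \left(B - m - B m\right) = -3 + \left(m - B + B m\right) = -3 + m - B + B m$)
$\frac{J{\left(v{\left(21,-6 \right)},-176 \right)}}{O} - \frac{360104}{395739} = \frac{-3 + 21 - -176 - 3696}{\frac{130105}{365343}} - \frac{360104}{395739} = \left(-3 + 21 + 176 - 3696\right) \frac{365343}{130105} - \frac{360104}{395739} = \left(-3502\right) \frac{365343}{130105} - \frac{360104}{395739} = - \frac{1279431186}{130105} - \frac{360104}{395739} = - \frac{506367669447374}{51487622595}$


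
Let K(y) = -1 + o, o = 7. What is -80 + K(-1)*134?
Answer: 724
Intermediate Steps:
K(y) = 6 (K(y) = -1 + 7 = 6)
-80 + K(-1)*134 = -80 + 6*134 = -80 + 804 = 724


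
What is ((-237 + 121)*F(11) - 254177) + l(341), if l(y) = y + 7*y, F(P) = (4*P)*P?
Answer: -307593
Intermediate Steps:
F(P) = 4*P**2
l(y) = 8*y
((-237 + 121)*F(11) - 254177) + l(341) = ((-237 + 121)*(4*11**2) - 254177) + 8*341 = (-464*121 - 254177) + 2728 = (-116*484 - 254177) + 2728 = (-56144 - 254177) + 2728 = -310321 + 2728 = -307593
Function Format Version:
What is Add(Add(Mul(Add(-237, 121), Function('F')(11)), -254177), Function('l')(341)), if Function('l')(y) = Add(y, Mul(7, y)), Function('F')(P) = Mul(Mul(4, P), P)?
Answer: -307593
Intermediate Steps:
Function('F')(P) = Mul(4, Pow(P, 2))
Function('l')(y) = Mul(8, y)
Add(Add(Mul(Add(-237, 121), Function('F')(11)), -254177), Function('l')(341)) = Add(Add(Mul(Add(-237, 121), Mul(4, Pow(11, 2))), -254177), Mul(8, 341)) = Add(Add(Mul(-116, Mul(4, 121)), -254177), 2728) = Add(Add(Mul(-116, 484), -254177), 2728) = Add(Add(-56144, -254177), 2728) = Add(-310321, 2728) = -307593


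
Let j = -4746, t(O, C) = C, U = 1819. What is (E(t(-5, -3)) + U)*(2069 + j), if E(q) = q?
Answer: -4861432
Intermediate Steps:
(E(t(-5, -3)) + U)*(2069 + j) = (-3 + 1819)*(2069 - 4746) = 1816*(-2677) = -4861432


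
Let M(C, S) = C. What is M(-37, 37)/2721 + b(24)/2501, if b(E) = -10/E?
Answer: -374683/27220884 ≈ -0.013765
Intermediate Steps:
M(-37, 37)/2721 + b(24)/2501 = -37/2721 - 10/24/2501 = -37*1/2721 - 10*1/24*(1/2501) = -37/2721 - 5/12*1/2501 = -37/2721 - 5/30012 = -374683/27220884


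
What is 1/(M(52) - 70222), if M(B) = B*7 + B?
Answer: -1/69806 ≈ -1.4325e-5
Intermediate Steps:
M(B) = 8*B (M(B) = 7*B + B = 8*B)
1/(M(52) - 70222) = 1/(8*52 - 70222) = 1/(416 - 70222) = 1/(-69806) = -1/69806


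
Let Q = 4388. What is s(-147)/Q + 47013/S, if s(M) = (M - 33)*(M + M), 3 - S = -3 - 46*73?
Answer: 96078981/3690308 ≈ 26.035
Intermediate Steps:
S = 3364 (S = 3 - (-3 - 46*73) = 3 - (-3 - 3358) = 3 - 1*(-3361) = 3 + 3361 = 3364)
s(M) = 2*M*(-33 + M) (s(M) = (-33 + M)*(2*M) = 2*M*(-33 + M))
s(-147)/Q + 47013/S = (2*(-147)*(-33 - 147))/4388 + 47013/3364 = (2*(-147)*(-180))*(1/4388) + 47013*(1/3364) = 52920*(1/4388) + 47013/3364 = 13230/1097 + 47013/3364 = 96078981/3690308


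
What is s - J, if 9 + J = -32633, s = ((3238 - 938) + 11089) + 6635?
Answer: 52666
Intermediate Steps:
s = 20024 (s = (2300 + 11089) + 6635 = 13389 + 6635 = 20024)
J = -32642 (J = -9 - 32633 = -32642)
s - J = 20024 - 1*(-32642) = 20024 + 32642 = 52666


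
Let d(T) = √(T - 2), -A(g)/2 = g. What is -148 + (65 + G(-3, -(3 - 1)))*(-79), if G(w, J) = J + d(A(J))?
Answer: -5125 - 79*√2 ≈ -5236.7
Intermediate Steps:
A(g) = -2*g
d(T) = √(-2 + T)
G(w, J) = J + √(-2 - 2*J)
-148 + (65 + G(-3, -(3 - 1)))*(-79) = -148 + (65 + (-(3 - 1) + √(-2 - (-2)*(3 - 1))))*(-79) = -148 + (65 + (-1*2 + √(-2 - (-2)*2)))*(-79) = -148 + (65 + (-2 + √(-2 - 2*(-2))))*(-79) = -148 + (65 + (-2 + √(-2 + 4)))*(-79) = -148 + (65 + (-2 + √2))*(-79) = -148 + (63 + √2)*(-79) = -148 + (-4977 - 79*√2) = -5125 - 79*√2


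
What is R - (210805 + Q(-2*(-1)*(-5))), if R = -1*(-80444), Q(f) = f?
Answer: -130351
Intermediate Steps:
R = 80444
R - (210805 + Q(-2*(-1)*(-5))) = 80444 - (210805 - 2*(-1)*(-5)) = 80444 - (210805 + 2*(-5)) = 80444 - (210805 - 10) = 80444 - 1*210795 = 80444 - 210795 = -130351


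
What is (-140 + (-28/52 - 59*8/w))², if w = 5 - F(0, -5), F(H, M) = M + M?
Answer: 1124998681/38025 ≈ 29586.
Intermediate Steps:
F(H, M) = 2*M
w = 15 (w = 5 - 2*(-5) = 5 - 1*(-10) = 5 + 10 = 15)
(-140 + (-28/52 - 59*8/w))² = (-140 + (-28/52 - 59/(15/8)))² = (-140 + (-28*1/52 - 59/(15*(⅛))))² = (-140 + (-7/13 - 59/15/8))² = (-140 + (-7/13 - 59*8/15))² = (-140 + (-7/13 - 472/15))² = (-140 - 6241/195)² = (-33541/195)² = 1124998681/38025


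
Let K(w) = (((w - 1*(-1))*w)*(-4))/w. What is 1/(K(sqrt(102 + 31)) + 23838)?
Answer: 11917/284028714 + sqrt(133)/142014357 ≈ 4.2038e-5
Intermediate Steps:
K(w) = -4 - 4*w (K(w) = (((w + 1)*w)*(-4))/w = (((1 + w)*w)*(-4))/w = ((w*(1 + w))*(-4))/w = (-4*w*(1 + w))/w = -4 - 4*w)
1/(K(sqrt(102 + 31)) + 23838) = 1/((-4 - 4*sqrt(102 + 31)) + 23838) = 1/((-4 - 4*sqrt(133)) + 23838) = 1/(23834 - 4*sqrt(133))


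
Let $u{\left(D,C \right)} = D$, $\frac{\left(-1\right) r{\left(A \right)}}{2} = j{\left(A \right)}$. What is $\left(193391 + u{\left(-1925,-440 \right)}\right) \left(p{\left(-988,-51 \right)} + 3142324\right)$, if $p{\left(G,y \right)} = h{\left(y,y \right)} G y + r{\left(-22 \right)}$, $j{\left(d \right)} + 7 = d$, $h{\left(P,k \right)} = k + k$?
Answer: $-382394746404$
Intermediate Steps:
$h{\left(P,k \right)} = 2 k$
$j{\left(d \right)} = -7 + d$
$r{\left(A \right)} = 14 - 2 A$ ($r{\left(A \right)} = - 2 \left(-7 + A\right) = 14 - 2 A$)
$p{\left(G,y \right)} = 58 + 2 G y^{2}$ ($p{\left(G,y \right)} = 2 y G y + \left(14 - -44\right) = 2 G y y + \left(14 + 44\right) = 2 G y^{2} + 58 = 58 + 2 G y^{2}$)
$\left(193391 + u{\left(-1925,-440 \right)}\right) \left(p{\left(-988,-51 \right)} + 3142324\right) = \left(193391 - 1925\right) \left(\left(58 + 2 \left(-988\right) \left(-51\right)^{2}\right) + 3142324\right) = 191466 \left(\left(58 + 2 \left(-988\right) 2601\right) + 3142324\right) = 191466 \left(\left(58 - 5139576\right) + 3142324\right) = 191466 \left(-5139518 + 3142324\right) = 191466 \left(-1997194\right) = -382394746404$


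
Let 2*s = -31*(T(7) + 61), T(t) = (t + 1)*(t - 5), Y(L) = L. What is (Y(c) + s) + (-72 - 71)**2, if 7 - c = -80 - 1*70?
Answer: 38825/2 ≈ 19413.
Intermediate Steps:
c = 157 (c = 7 - (-80 - 1*70) = 7 - (-80 - 70) = 7 - 1*(-150) = 7 + 150 = 157)
T(t) = (1 + t)*(-5 + t)
s = -2387/2 (s = (-31*((-5 + 7**2 - 4*7) + 61))/2 = (-31*((-5 + 49 - 28) + 61))/2 = (-31*(16 + 61))/2 = (-31*77)/2 = (1/2)*(-2387) = -2387/2 ≈ -1193.5)
(Y(c) + s) + (-72 - 71)**2 = (157 - 2387/2) + (-72 - 71)**2 = -2073/2 + (-143)**2 = -2073/2 + 20449 = 38825/2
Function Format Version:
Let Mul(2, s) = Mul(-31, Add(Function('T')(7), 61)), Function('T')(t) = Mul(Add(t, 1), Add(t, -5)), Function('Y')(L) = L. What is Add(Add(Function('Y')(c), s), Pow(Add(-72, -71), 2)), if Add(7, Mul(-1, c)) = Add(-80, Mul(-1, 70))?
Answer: Rational(38825, 2) ≈ 19413.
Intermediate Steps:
c = 157 (c = Add(7, Mul(-1, Add(-80, Mul(-1, 70)))) = Add(7, Mul(-1, Add(-80, -70))) = Add(7, Mul(-1, -150)) = Add(7, 150) = 157)
Function('T')(t) = Mul(Add(1, t), Add(-5, t))
s = Rational(-2387, 2) (s = Mul(Rational(1, 2), Mul(-31, Add(Add(-5, Pow(7, 2), Mul(-4, 7)), 61))) = Mul(Rational(1, 2), Mul(-31, Add(Add(-5, 49, -28), 61))) = Mul(Rational(1, 2), Mul(-31, Add(16, 61))) = Mul(Rational(1, 2), Mul(-31, 77)) = Mul(Rational(1, 2), -2387) = Rational(-2387, 2) ≈ -1193.5)
Add(Add(Function('Y')(c), s), Pow(Add(-72, -71), 2)) = Add(Add(157, Rational(-2387, 2)), Pow(Add(-72, -71), 2)) = Add(Rational(-2073, 2), Pow(-143, 2)) = Add(Rational(-2073, 2), 20449) = Rational(38825, 2)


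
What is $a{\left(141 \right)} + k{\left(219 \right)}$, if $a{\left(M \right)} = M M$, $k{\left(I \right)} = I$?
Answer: $20100$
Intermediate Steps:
$a{\left(M \right)} = M^{2}$
$a{\left(141 \right)} + k{\left(219 \right)} = 141^{2} + 219 = 19881 + 219 = 20100$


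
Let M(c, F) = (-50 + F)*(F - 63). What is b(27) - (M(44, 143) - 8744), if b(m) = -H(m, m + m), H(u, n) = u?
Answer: 1277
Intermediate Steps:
M(c, F) = (-63 + F)*(-50 + F) (M(c, F) = (-50 + F)*(-63 + F) = (-63 + F)*(-50 + F))
b(m) = -m
b(27) - (M(44, 143) - 8744) = -1*27 - ((3150 + 143**2 - 113*143) - 8744) = -27 - ((3150 + 20449 - 16159) - 8744) = -27 - (7440 - 8744) = -27 - 1*(-1304) = -27 + 1304 = 1277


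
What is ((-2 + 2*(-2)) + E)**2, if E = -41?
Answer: 2209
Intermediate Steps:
((-2 + 2*(-2)) + E)**2 = ((-2 + 2*(-2)) - 41)**2 = ((-2 - 4) - 41)**2 = (-6 - 41)**2 = (-47)**2 = 2209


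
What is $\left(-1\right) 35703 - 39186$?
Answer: $-74889$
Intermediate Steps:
$\left(-1\right) 35703 - 39186 = -35703 - 39186 = -74889$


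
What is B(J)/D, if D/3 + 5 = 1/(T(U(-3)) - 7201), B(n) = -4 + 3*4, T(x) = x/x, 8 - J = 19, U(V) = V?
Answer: -19200/36001 ≈ -0.53332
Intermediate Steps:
J = -11 (J = 8 - 1*19 = 8 - 19 = -11)
T(x) = 1
B(n) = 8 (B(n) = -4 + 12 = 8)
D = -36001/2400 (D = -15 + 3/(1 - 7201) = -15 + 3/(-7200) = -15 + 3*(-1/7200) = -15 - 1/2400 = -36001/2400 ≈ -15.000)
B(J)/D = 8/(-36001/2400) = 8*(-2400/36001) = -19200/36001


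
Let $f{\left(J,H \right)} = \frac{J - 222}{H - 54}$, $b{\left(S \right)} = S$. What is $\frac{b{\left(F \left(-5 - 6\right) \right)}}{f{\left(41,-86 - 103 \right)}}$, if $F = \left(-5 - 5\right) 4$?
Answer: $\frac{106920}{181} \approx 590.72$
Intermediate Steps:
$F = -40$ ($F = \left(-10\right) 4 = -40$)
$f{\left(J,H \right)} = \frac{-222 + J}{-54 + H}$
$\frac{b{\left(F \left(-5 - 6\right) \right)}}{f{\left(41,-86 - 103 \right)}} = \frac{\left(-40\right) \left(-5 - 6\right)}{\frac{1}{-54 - 189} \left(-222 + 41\right)} = \frac{\left(-40\right) \left(-11\right)}{\frac{1}{-54 - 189} \left(-181\right)} = \frac{440}{\frac{1}{-243} \left(-181\right)} = \frac{440}{\left(- \frac{1}{243}\right) \left(-181\right)} = \frac{440}{\frac{181}{243}} = 440 \cdot \frac{243}{181} = \frac{106920}{181}$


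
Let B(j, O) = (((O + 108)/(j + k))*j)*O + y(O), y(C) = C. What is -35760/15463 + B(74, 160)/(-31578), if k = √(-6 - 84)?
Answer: 160*(-10609719*√10 + 415037510*I)/(244145307*(-74*I + 3*√10)) ≈ -3.6536 + 0.17127*I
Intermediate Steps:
k = 3*I*√10 (k = √(-90) = 3*I*√10 ≈ 9.4868*I)
B(j, O) = O + O*j*(108 + O)/(j + 3*I*√10) (B(j, O) = (((O + 108)/(j + 3*I*√10))*j)*O + O = (((108 + O)/(j + 3*I*√10))*j)*O + O = (j*(108 + O)/(j + 3*I*√10))*O + O = O*j*(108 + O)/(j + 3*I*√10) + O = O + O*j*(108 + O)/(j + 3*I*√10))
-35760/15463 + B(74, 160)/(-31578) = -35760/15463 + (160*(109*74 + 160*74 + 3*I*√10)/(74 + 3*I*√10))/(-31578) = -35760*1/15463 + (160*(8066 + 11840 + 3*I*√10)/(74 + 3*I*√10))*(-1/31578) = -35760/15463 + (160*(19906 + 3*I*√10)/(74 + 3*I*√10))*(-1/31578) = -35760/15463 - 80*(19906 + 3*I*√10)/(15789*(74 + 3*I*√10))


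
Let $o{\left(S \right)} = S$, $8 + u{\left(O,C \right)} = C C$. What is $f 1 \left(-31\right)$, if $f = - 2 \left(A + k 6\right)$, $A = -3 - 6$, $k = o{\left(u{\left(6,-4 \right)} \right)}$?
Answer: $2418$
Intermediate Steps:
$u{\left(O,C \right)} = -8 + C^{2}$ ($u{\left(O,C \right)} = -8 + C C = -8 + C^{2}$)
$k = 8$ ($k = -8 + \left(-4\right)^{2} = -8 + 16 = 8$)
$A = -9$ ($A = -3 - 6 = -9$)
$f = -78$ ($f = - 2 \left(-9 + 8 \cdot 6\right) = - 2 \left(-9 + 48\right) = \left(-2\right) 39 = -78$)
$f 1 \left(-31\right) = \left(-78\right) 1 \left(-31\right) = \left(-78\right) \left(-31\right) = 2418$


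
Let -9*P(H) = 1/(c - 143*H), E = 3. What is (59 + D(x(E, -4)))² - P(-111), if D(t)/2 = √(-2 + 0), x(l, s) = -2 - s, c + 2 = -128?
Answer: 492078952/141687 + 236*I*√2 ≈ 3473.0 + 333.75*I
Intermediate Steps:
c = -130 (c = -2 - 128 = -130)
D(t) = 2*I*√2 (D(t) = 2*√(-2 + 0) = 2*√(-2) = 2*(I*√2) = 2*I*√2)
P(H) = -1/(9*(-130 - 143*H))
(59 + D(x(E, -4)))² - P(-111) = (59 + 2*I*√2)² - 1/(117*(10 + 11*(-111))) = (59 + 2*I*√2)² - 1/(117*(10 - 1221)) = (59 + 2*I*√2)² - 1/(117*(-1211)) = (59 + 2*I*√2)² - (-1)/(117*1211) = (59 + 2*I*√2)² - 1*(-1/141687) = (59 + 2*I*√2)² + 1/141687 = 1/141687 + (59 + 2*I*√2)²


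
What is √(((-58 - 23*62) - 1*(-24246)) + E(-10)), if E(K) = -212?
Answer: 5*√902 ≈ 150.17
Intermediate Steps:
√(((-58 - 23*62) - 1*(-24246)) + E(-10)) = √(((-58 - 23*62) - 1*(-24246)) - 212) = √(((-58 - 1426) + 24246) - 212) = √((-1484 + 24246) - 212) = √(22762 - 212) = √22550 = 5*√902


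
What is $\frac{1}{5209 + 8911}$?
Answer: $\frac{1}{14120} \approx 7.0821 \cdot 10^{-5}$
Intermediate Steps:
$\frac{1}{5209 + 8911} = \frac{1}{14120}$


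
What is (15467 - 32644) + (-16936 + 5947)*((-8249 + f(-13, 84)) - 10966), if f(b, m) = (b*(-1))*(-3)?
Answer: 211565029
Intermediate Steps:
f(b, m) = 3*b (f(b, m) = -b*(-3) = 3*b)
(15467 - 32644) + (-16936 + 5947)*((-8249 + f(-13, 84)) - 10966) = (15467 - 32644) + (-16936 + 5947)*((-8249 + 3*(-13)) - 10966) = -17177 - 10989*((-8249 - 39) - 10966) = -17177 - 10989*(-8288 - 10966) = -17177 - 10989*(-19254) = -17177 + 211582206 = 211565029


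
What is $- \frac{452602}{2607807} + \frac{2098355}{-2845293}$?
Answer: $- \frac{2253296719957}{2473325000817} \approx -0.91104$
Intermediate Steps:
$- \frac{452602}{2607807} + \frac{2098355}{-2845293} = \left(-452602\right) \frac{1}{2607807} + 2098355 \left(- \frac{1}{2845293}\right) = - \frac{452602}{2607807} - \frac{2098355}{2845293} = - \frac{2253296719957}{2473325000817}$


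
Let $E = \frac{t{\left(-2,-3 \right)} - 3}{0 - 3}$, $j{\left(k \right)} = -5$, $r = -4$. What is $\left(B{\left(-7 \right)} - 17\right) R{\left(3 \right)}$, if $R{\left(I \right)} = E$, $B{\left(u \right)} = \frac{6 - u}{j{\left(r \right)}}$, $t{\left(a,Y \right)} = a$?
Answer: $- \frac{98}{3} \approx -32.667$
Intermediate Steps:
$E = \frac{5}{3}$ ($E = \frac{-2 - 3}{0 - 3} = - \frac{5}{-3} = \left(-5\right) \left(- \frac{1}{3}\right) = \frac{5}{3} \approx 1.6667$)
$B{\left(u \right)} = - \frac{6}{5} + \frac{u}{5}$ ($B{\left(u \right)} = \frac{6 - u}{-5} = \left(6 - u\right) \left(- \frac{1}{5}\right) = - \frac{6}{5} + \frac{u}{5}$)
$R{\left(I \right)} = \frac{5}{3}$
$\left(B{\left(-7 \right)} - 17\right) R{\left(3 \right)} = \left(\left(- \frac{6}{5} + \frac{1}{5} \left(-7\right)\right) - 17\right) \frac{5}{3} = \left(\left(- \frac{6}{5} - \frac{7}{5}\right) - 17\right) \frac{5}{3} = \left(- \frac{13}{5} - 17\right) \frac{5}{3} = \left(- \frac{98}{5}\right) \frac{5}{3} = - \frac{98}{3}$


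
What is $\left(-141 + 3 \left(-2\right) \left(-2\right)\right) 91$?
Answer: $-11739$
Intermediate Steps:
$\left(-141 + 3 \left(-2\right) \left(-2\right)\right) 91 = \left(-141 - -12\right) 91 = \left(-141 + 12\right) 91 = \left(-129\right) 91 = -11739$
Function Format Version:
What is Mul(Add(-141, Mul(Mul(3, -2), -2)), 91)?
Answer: -11739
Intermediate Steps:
Mul(Add(-141, Mul(Mul(3, -2), -2)), 91) = Mul(Add(-141, Mul(-6, -2)), 91) = Mul(Add(-141, 12), 91) = Mul(-129, 91) = -11739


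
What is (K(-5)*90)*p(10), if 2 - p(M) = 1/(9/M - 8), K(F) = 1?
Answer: 13680/71 ≈ 192.68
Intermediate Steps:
p(M) = 2 - 1/(-8 + 9/M) (p(M) = 2 - 1/(9/M - 8) = 2 - 1/(-8 + 9/M))
(K(-5)*90)*p(10) = (1*90)*((-18 + 17*10)/(-9 + 8*10)) = 90*((-18 + 170)/(-9 + 80)) = 90*(152/71) = 13680/71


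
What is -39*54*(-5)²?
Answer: -52650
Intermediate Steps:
-39*54*(-5)² = -2106*25 = -52650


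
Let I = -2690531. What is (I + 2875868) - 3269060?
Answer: -3083723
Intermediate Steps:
(I + 2875868) - 3269060 = (-2690531 + 2875868) - 3269060 = 185337 - 3269060 = -3083723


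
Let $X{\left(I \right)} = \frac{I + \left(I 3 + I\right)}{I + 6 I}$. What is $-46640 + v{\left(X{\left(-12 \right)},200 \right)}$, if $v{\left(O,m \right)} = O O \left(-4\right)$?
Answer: $- \frac{2285460}{49} \approx -46642.0$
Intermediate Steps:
$X{\left(I \right)} = \frac{5}{7}$ ($X{\left(I \right)} = \frac{I + \left(3 I + I\right)}{7 I} = \left(I + 4 I\right) \frac{1}{7 I} = 5 I \frac{1}{7 I} = \frac{5}{7}$)
$v{\left(O,m \right)} = - 4 O^{2}$ ($v{\left(O,m \right)} = O^{2} \left(-4\right) = - 4 O^{2}$)
$-46640 + v{\left(X{\left(-12 \right)},200 \right)} = -46640 - 4 \left(\frac{5}{7}\right)^{2} = -46640 - \frac{100}{49} = - \frac{2285460}{49}$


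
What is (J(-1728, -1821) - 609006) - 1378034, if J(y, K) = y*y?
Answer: 998944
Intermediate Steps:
J(y, K) = y²
(J(-1728, -1821) - 609006) - 1378034 = ((-1728)² - 609006) - 1378034 = (2985984 - 609006) - 1378034 = 2376978 - 1378034 = 998944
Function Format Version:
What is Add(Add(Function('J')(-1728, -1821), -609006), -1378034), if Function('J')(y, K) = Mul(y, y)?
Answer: 998944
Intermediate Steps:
Function('J')(y, K) = Pow(y, 2)
Add(Add(Function('J')(-1728, -1821), -609006), -1378034) = Add(Add(Pow(-1728, 2), -609006), -1378034) = Add(Add(2985984, -609006), -1378034) = Add(2376978, -1378034) = 998944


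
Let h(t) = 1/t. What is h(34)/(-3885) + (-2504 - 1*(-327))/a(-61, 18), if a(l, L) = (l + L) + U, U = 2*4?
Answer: 8215997/132090 ≈ 62.200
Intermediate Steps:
U = 8
a(l, L) = 8 + L + l (a(l, L) = (l + L) + 8 = (L + l) + 8 = 8 + L + l)
h(34)/(-3885) + (-2504 - 1*(-327))/a(-61, 18) = 1/(34*(-3885)) + (-2504 - 1*(-327))/(8 + 18 - 61) = (1/34)*(-1/3885) + (-2504 + 327)/(-35) = -1/132090 - 2177*(-1/35) = -1/132090 + 311/5 = 8215997/132090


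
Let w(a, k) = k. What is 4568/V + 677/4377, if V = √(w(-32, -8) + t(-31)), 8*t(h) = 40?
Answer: 677/4377 - 4568*I*√3/3 ≈ 0.15467 - 2637.3*I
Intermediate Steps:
t(h) = 5 (t(h) = (⅛)*40 = 5)
V = I*√3 (V = √(-8 + 5) = √(-3) = I*√3 ≈ 1.732*I)
4568/V + 677/4377 = 4568/((I*√3)) + 677/4377 = 4568*(-I*√3/3) + 677*(1/4377) = -4568*I*√3/3 + 677/4377 = 677/4377 - 4568*I*√3/3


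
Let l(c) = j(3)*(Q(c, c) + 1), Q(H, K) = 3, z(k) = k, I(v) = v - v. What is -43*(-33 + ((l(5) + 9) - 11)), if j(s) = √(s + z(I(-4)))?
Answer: 1505 - 172*√3 ≈ 1207.1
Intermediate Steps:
I(v) = 0
j(s) = √s (j(s) = √(s + 0) = √s)
l(c) = 4*√3 (l(c) = √3*(3 + 1) = √3*4 = 4*√3)
-43*(-33 + ((l(5) + 9) - 11)) = -43*(-33 + ((4*√3 + 9) - 11)) = -43*(-33 + ((9 + 4*√3) - 11)) = -43*(-33 + (-2 + 4*√3)) = -43*(-35 + 4*√3) = 1505 - 172*√3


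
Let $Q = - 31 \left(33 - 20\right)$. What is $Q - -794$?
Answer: $391$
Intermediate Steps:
$Q = -403$ ($Q = \left(-31\right) 13 = -403$)
$Q - -794 = -403 - -794 = -403 + 794 = 391$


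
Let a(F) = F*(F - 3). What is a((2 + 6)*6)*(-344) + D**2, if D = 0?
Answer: -743040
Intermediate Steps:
a(F) = F*(-3 + F)
a((2 + 6)*6)*(-344) + D**2 = (((2 + 6)*6)*(-3 + (2 + 6)*6))*(-344) + 0**2 = ((8*6)*(-3 + 8*6))*(-344) + 0 = (48*(-3 + 48))*(-344) + 0 = (48*45)*(-344) + 0 = 2160*(-344) + 0 = -743040 + 0 = -743040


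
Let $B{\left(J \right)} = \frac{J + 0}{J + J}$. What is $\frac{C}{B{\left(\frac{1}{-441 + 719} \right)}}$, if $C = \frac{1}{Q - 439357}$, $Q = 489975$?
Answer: $\frac{1}{25309} \approx 3.9512 \cdot 10^{-5}$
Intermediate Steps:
$B{\left(J \right)} = \frac{1}{2}$ ($B{\left(J \right)} = \frac{J}{2 J} = J \frac{1}{2 J} = \frac{1}{2}$)
$C = \frac{1}{50618}$ ($C = \frac{1}{489975 - 439357} = \frac{1}{50618} \approx 1.9756 \cdot 10^{-5}$)
$\frac{C}{B{\left(\frac{1}{-441 + 719} \right)}} = \frac{\frac{1}{\frac{1}{2}}}{50618} = \frac{1}{50618} \cdot 2 = \frac{1}{25309}$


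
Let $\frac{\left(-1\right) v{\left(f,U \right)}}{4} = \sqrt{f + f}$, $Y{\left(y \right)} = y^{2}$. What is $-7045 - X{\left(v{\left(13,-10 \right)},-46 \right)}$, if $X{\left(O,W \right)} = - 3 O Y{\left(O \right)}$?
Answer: $-7045 - 4992 \sqrt{26} \approx -32499.0$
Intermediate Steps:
$v{\left(f,U \right)} = - 4 \sqrt{2} \sqrt{f}$ ($v{\left(f,U \right)} = - 4 \sqrt{f + f} = - 4 \sqrt{2 f} = - 4 \sqrt{2} \sqrt{f}$)
$X{\left(O,W \right)} = - 3 O^{3}$ ($X{\left(O,W \right)} = - 3 O O^{2} = - 3 O^{3}$)
$-7045 - X{\left(v{\left(13,-10 \right)},-46 \right)} = -7045 - - 3 \left(- 4 \sqrt{2} \sqrt{13}\right)^{3} = -7045 - - 3 \left(- 4 \sqrt{26}\right)^{3} = -7045 - - 3 \left(- 1664 \sqrt{26}\right) = -7045 - 4992 \sqrt{26}$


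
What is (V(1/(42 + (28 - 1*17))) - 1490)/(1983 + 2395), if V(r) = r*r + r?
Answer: -2092678/6148901 ≈ -0.34033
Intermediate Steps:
V(r) = r + r² (V(r) = r² + r = r + r²)
(V(1/(42 + (28 - 1*17))) - 1490)/(1983 + 2395) = ((1 + 1/(42 + (28 - 1*17)))/(42 + (28 - 1*17)) - 1490)/(1983 + 2395) = ((1 + 1/(42 + (28 - 17)))/(42 + (28 - 17)) - 1490)/4378 = ((1 + 1/(42 + 11))/(42 + 11) - 1490)*(1/4378) = ((1 + 1/53)/53 - 1490)*(1/4378) = ((1/53)*(54/53) - 1490)*(1/4378) = (54/2809 - 1490)*(1/4378) = -4185356/2809*1/4378 = -2092678/6148901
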